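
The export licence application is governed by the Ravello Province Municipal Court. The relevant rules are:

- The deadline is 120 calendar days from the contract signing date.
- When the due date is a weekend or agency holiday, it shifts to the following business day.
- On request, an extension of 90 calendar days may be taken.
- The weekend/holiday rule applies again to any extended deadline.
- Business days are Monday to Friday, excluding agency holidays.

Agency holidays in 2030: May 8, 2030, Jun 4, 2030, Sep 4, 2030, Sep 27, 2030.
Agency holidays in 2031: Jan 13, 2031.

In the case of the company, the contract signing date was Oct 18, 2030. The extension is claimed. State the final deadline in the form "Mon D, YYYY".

May 19, 2031

Trigger date Oct 18, 2030 + 120 calendar days = Feb 15, 2031.
Feb 15, 2031 falls on a Saturday. Rolling to the next business day gives Feb 17, 2031, a Monday.
Add the 90 calendar-day extension to Feb 17, 2031: May 18, 2031.
May 18, 2031 is a Sunday; the next business day is May 19, 2031 (Monday).
Deadline: May 19, 2031.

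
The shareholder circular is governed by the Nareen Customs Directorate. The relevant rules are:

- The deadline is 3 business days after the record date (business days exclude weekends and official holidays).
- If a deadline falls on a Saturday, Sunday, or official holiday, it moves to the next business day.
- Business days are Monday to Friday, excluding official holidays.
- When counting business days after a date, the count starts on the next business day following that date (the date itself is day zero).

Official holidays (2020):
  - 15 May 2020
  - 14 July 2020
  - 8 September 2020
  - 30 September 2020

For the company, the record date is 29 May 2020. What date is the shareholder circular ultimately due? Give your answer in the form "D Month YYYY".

Starting the day after 29 May 2020 and counting 3 business days lands on 3 June 2020.
3 June 2020 is a Wednesday and not a listed holiday, so it stands.
So the filing is due 3 June 2020.

3 June 2020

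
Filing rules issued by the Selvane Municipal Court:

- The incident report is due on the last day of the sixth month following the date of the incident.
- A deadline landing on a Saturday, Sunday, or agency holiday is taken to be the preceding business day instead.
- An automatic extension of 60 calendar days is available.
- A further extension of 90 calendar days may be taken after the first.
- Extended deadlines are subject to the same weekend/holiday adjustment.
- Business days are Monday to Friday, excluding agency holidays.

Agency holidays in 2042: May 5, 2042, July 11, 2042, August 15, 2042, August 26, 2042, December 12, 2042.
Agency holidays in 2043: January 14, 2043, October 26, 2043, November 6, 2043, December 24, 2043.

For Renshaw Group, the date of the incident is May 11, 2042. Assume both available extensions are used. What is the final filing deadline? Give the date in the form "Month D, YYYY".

April 27, 2043

The sixth month after May 11, 2042 is November 2042, whose last day is November 30, 2042.
November 30, 2042 falls on a Sunday. Rolling to the preceding business day gives November 28, 2042, a Friday.
Applying the 60-calendar-day extension: November 28, 2042 + 60 days = January 27, 2043.
Since January 27, 2043 is a Tuesday and not a holiday, the date is unchanged.
The 90-calendar-day extension moves the deadline from January 27, 2043 to April 27, 2043.
April 27, 2043 falls on a Monday, which is a business day, so no adjustment is needed.
So the filing is due April 27, 2043.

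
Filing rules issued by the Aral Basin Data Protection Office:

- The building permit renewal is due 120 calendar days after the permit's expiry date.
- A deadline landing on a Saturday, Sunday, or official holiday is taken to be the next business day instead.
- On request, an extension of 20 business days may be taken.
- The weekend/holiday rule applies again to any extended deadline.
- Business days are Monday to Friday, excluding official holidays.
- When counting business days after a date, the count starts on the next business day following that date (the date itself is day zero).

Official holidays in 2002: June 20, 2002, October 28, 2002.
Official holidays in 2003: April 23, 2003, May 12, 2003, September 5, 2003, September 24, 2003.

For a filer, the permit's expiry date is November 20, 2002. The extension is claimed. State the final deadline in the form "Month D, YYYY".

April 17, 2003

From November 20, 2002, 120 calendar days later is March 20, 2003.
March 20, 2003 is a Thursday and not a listed holiday, so it stands.
The 20-business-day extension runs from March 20, 2003 to April 17, 2003.
Since April 17, 2003 is a Thursday and not a holiday, the date is unchanged.
So the filing is due April 17, 2003.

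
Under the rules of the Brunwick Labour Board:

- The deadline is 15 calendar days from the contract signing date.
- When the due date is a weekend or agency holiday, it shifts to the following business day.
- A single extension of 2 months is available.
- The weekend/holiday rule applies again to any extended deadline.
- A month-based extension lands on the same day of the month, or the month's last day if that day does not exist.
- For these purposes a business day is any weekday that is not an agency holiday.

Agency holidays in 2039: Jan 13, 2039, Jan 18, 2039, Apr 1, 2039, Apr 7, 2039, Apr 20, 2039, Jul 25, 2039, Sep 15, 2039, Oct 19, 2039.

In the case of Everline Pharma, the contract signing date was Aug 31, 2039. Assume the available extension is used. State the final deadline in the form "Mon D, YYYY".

From Aug 31, 2039, 15 calendar days later is Sep 15, 2039.
Sep 15, 2039 falls on a listed holiday. Rolling to the next business day gives Sep 16, 2039, a Friday.
Add 2 months to Sep 16, 2039: Nov 16, 2039.
Nov 16, 2039 falls on a Wednesday, which is a business day, so no adjustment is needed.
So the filing is due Nov 16, 2039.

Nov 16, 2039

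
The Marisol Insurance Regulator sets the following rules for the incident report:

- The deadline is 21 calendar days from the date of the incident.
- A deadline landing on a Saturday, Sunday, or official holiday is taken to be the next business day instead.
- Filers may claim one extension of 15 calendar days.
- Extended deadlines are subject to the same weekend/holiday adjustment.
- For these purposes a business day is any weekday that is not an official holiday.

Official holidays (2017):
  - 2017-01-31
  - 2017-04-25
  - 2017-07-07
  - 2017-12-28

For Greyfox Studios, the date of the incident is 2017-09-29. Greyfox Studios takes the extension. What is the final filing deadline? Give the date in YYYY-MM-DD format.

21 calendar days after 2017-09-29 is 2017-10-20.
2017-10-20 (Friday) is already a business day.
Applying the 15-calendar-day extension: 2017-10-20 + 15 days = 2017-11-04.
2017-11-04 is a Saturday; the next business day is 2017-11-06 (Monday).
So the filing is due 2017-11-06.

2017-11-06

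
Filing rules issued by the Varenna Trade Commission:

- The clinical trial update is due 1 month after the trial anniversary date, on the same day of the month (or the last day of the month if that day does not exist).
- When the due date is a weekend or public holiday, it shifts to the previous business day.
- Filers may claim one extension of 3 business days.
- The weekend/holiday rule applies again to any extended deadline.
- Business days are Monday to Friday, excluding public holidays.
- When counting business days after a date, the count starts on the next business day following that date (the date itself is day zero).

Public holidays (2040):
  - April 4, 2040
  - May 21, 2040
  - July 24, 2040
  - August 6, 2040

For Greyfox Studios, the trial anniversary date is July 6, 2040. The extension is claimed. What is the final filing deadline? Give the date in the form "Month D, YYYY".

August 9, 2040

1 month from July 6, 2040 is August 6, 2040.
August 6, 2040 is a listed holiday, so it moves to the preceding business day, August 3, 2040 (Friday).
Counting 3 further business days from August 3, 2040 reaches August 9, 2040.
August 9, 2040 is a Thursday and not a listed holiday, so it stands.
So the filing is due August 9, 2040.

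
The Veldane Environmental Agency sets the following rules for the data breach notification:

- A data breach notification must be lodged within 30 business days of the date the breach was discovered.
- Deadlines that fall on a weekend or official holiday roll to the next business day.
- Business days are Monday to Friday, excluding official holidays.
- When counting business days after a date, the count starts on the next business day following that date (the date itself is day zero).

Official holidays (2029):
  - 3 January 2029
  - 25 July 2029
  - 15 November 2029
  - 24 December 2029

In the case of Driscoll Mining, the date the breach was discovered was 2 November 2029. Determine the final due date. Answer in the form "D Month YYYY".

17 December 2029

30 business days after 2 November 2029, excluding weekends and holidays, is 17 December 2029.
17 December 2029 is a Monday and not a listed holiday, so it stands.
So the filing is due 17 December 2029.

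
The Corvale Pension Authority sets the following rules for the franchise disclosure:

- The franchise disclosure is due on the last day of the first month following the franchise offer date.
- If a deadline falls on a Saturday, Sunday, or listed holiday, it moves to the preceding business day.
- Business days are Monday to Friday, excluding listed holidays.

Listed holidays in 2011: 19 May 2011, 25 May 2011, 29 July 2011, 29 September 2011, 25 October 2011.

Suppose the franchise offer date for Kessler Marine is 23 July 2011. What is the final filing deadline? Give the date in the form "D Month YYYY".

31 August 2011

1 month after 23 July 2011 is August 2011; that month ends on 31 August 2011.
31 August 2011 falls on a Wednesday, which is a business day, so no adjustment is needed.
The final due date is 31 August 2011.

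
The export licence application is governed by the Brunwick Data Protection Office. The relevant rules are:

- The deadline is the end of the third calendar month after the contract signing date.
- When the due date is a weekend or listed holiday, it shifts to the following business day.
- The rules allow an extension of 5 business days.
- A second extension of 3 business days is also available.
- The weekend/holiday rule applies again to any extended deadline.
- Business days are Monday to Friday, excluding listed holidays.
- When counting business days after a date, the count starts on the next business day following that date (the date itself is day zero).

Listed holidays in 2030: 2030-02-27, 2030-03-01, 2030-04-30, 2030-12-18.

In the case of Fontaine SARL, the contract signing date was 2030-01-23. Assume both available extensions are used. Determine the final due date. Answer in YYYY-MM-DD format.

2030-05-13

3 months after 2030-01-23 falls in April 2030; the last day of that month is 2030-04-30.
Because 2030-04-30 is a listed holiday, the deadline becomes 2030-05-01 (Wednesday).
Counting 5 further business days from 2030-05-01 reaches 2030-05-08.
2030-05-08 (Wednesday) is already a business day.
Applying the 3-business-day extension: 3 business days after 2030-05-08 is 2030-05-13.
Since 2030-05-13 is a Monday and not a holiday, the date is unchanged.
So the filing is due 2030-05-13.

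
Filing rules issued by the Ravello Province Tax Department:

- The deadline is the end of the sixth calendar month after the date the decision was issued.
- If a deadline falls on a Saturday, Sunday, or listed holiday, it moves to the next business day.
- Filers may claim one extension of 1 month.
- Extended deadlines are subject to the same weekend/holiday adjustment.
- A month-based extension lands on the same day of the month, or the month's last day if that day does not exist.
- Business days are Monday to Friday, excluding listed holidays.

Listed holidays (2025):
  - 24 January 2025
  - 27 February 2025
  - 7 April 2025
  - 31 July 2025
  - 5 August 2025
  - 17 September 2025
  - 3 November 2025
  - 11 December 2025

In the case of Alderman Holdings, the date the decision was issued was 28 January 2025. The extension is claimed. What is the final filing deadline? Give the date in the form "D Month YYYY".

1 September 2025

The sixth month after 28 January 2025 is July 2025, whose last day is 31 July 2025.
31 July 2025 is a listed holiday; the next business day is 1 August 2025 (Friday).
The 1 month extension carries 1 August 2025 to 1 September 2025.
1 September 2025 is a Monday and not a listed holiday, so it stands.
Deadline: 1 September 2025.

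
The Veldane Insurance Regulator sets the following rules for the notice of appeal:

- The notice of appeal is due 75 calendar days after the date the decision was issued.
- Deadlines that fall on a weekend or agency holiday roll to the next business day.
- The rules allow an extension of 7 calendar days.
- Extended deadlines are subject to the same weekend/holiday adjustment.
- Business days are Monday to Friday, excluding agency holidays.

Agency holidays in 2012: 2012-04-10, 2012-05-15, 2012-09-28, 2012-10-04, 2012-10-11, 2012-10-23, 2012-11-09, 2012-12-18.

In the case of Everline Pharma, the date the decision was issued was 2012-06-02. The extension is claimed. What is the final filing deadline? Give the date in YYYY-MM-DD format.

2012-08-23

Trigger date 2012-06-02 + 75 calendar days = 2012-08-16.
2012-08-16 falls on a Thursday, which is a business day, so no adjustment is needed.
Add the 7 calendar-day extension to 2012-08-16: 2012-08-23.
2012-08-23 falls on a Thursday, which is a business day, so no adjustment is needed.
Deadline: 2012-08-23.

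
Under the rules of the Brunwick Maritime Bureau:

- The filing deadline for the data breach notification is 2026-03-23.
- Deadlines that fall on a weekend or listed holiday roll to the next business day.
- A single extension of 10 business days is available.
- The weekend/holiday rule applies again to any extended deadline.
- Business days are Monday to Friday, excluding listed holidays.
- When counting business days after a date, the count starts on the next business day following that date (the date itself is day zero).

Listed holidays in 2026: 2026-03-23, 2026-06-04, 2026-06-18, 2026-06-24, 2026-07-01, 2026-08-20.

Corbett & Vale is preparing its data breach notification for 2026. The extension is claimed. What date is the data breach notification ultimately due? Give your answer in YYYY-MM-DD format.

2026-04-07

Start from the fixed due date, 2026-03-23.
2026-03-23 is a listed holiday; the next business day is 2026-03-24 (Tuesday).
Applying the 10-business-day extension: 10 business days after 2026-03-24 is 2026-04-07.
Since 2026-04-07 is a Tuesday and not a holiday, the date is unchanged.
Final deadline: 2026-04-07.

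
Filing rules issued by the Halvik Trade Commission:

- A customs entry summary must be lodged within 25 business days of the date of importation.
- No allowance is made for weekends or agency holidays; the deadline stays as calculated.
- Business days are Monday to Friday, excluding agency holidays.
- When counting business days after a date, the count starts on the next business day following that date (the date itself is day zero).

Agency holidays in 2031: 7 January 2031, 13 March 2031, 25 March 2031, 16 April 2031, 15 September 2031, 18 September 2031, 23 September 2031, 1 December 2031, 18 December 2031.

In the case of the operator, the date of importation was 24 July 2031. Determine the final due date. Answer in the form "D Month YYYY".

28 August 2031

25 business days after 24 July 2031, excluding weekends and holidays, is 28 August 2031.
28 August 2031 falls on a Thursday. The rules make no weekend/holiday allowance, so it remains 28 August 2031.
Deadline: 28 August 2031.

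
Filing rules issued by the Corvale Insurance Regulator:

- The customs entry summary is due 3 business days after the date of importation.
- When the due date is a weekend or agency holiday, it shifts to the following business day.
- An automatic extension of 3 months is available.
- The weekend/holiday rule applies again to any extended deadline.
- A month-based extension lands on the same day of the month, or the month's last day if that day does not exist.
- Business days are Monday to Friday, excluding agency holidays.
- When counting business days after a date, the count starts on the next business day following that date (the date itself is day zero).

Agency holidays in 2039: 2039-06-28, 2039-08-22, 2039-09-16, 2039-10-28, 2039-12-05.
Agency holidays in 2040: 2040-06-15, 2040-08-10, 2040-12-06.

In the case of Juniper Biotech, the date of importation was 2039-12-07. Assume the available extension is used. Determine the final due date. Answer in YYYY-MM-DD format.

2040-03-12

3 business days after 2039-12-07, excluding weekends and holidays, is 2039-12-12.
Since 2039-12-12 is a Monday and not a holiday, the date is unchanged.
The 3 months extension carries 2039-12-12 to 2040-03-12.
Since 2040-03-12 is a Monday and not a holiday, the date is unchanged.
Deadline: 2040-03-12.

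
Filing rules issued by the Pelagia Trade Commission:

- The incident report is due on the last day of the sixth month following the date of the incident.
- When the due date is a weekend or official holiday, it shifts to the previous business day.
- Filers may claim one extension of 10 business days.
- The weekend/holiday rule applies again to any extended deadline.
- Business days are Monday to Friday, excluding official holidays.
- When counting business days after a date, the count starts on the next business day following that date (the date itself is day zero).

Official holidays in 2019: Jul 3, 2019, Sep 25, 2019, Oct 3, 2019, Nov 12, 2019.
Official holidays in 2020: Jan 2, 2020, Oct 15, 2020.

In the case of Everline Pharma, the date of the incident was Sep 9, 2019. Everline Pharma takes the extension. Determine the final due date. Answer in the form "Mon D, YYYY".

Apr 14, 2020

6 months after Sep 9, 2019 falls in March 2020; the last day of that month is Mar 31, 2020.
Mar 31, 2020 (Tuesday) is already a business day.
The 10-business-day extension runs from Mar 31, 2020 to Apr 14, 2020.
Apr 14, 2020 is a Tuesday and not a listed holiday, so it stands.
So the filing is due Apr 14, 2020.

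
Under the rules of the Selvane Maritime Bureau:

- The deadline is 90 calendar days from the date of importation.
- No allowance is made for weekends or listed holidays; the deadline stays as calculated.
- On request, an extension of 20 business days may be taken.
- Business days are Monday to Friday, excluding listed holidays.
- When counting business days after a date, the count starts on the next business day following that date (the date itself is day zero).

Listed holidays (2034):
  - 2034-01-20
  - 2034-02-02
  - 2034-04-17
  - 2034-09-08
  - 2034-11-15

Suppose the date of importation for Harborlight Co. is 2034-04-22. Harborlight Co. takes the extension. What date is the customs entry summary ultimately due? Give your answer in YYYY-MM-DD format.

2034-08-18

Adding 90 calendar days to 2034-04-22 gives 2034-07-21.
2034-07-21 falls on a Friday. The rules make no weekend/holiday allowance, so it remains 2034-07-21.
Counting 20 further business days from 2034-07-21 reaches 2034-08-18.
2034-08-18 is a Friday; no weekend or holiday adjustment applies.
Deadline: 2034-08-18.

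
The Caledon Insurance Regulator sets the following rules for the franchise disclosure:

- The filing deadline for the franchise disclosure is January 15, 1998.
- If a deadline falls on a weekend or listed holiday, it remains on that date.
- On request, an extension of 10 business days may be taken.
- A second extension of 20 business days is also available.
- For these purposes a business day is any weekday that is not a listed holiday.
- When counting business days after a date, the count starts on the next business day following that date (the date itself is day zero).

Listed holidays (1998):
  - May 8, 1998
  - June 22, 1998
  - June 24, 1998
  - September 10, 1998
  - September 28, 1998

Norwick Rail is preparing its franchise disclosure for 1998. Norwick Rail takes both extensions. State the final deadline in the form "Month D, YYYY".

February 26, 1998

Start from the fixed due date, January 15, 1998.
No adjustment is made for weekends or holidays, so January 15, 1998 stands.
The 10-business-day extension runs from January 15, 1998 to January 29, 1998.
No adjustment is made for weekends or holidays, so January 29, 1998 stands.
Applying the 20-business-day extension: 20 business days after January 29, 1998 is February 26, 1998.
No adjustment is made for weekends or holidays, so February 26, 1998 stands.
Final deadline: February 26, 1998.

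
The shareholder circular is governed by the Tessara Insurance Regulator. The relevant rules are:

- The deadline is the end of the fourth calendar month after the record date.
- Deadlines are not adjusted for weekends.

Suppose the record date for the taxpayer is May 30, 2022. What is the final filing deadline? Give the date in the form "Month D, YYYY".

The fourth month after May 30, 2022 is September 2022, whose last day is September 30, 2022.
September 30, 2022 falls on a Friday. The rules make no weekend/holiday allowance, so it remains September 30, 2022.
Deadline: September 30, 2022.

September 30, 2022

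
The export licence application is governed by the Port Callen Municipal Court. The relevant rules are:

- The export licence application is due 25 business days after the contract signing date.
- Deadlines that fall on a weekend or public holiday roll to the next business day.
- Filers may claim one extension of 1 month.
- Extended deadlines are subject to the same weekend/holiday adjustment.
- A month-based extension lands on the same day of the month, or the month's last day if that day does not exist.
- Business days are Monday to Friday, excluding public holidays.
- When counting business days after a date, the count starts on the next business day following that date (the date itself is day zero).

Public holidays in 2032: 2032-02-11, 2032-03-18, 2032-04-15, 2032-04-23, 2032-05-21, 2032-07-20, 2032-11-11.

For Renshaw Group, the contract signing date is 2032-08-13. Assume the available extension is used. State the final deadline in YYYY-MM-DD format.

2032-10-18

Starting the day after 2032-08-13 and counting 25 business days lands on 2032-09-17.
2032-09-17 (Friday) is already a business day.
The 1 month extension carries 2032-09-17 to 2032-10-17.
2032-10-17 falls on a Sunday. Rolling to the next business day gives 2032-10-18, a Monday.
So the filing is due 2032-10-18.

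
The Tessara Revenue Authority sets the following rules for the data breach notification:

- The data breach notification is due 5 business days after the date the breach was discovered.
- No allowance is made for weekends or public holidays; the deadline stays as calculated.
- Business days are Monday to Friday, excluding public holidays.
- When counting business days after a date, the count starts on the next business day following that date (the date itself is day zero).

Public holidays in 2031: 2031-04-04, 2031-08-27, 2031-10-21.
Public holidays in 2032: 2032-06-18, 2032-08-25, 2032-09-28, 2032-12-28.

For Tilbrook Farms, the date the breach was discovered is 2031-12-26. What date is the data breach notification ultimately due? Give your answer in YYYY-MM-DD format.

2032-01-02

5 business days after 2031-12-26, excluding weekends and holidays, is 2032-01-02.
No adjustment is made for weekends or holidays, so 2032-01-02 stands.
The final due date is 2032-01-02.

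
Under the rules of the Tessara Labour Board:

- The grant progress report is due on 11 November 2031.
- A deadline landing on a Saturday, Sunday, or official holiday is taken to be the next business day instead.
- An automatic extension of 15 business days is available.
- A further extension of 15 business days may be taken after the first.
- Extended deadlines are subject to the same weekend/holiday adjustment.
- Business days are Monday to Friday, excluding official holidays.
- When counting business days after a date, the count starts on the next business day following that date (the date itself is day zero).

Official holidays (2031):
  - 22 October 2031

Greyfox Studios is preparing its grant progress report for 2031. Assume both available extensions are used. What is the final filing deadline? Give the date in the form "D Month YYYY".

23 December 2031

The statutory due date is 11 November 2031.
11 November 2031 is a Tuesday and not a listed holiday, so it stands.
Applying the 15-business-day extension: 15 business days after 11 November 2031 is 2 December 2031.
2 December 2031 is a Tuesday and not a listed holiday, so it stands.
Applying the 15-business-day extension: 15 business days after 2 December 2031 is 23 December 2031.
23 December 2031 (Tuesday) is already a business day.
Deadline: 23 December 2031.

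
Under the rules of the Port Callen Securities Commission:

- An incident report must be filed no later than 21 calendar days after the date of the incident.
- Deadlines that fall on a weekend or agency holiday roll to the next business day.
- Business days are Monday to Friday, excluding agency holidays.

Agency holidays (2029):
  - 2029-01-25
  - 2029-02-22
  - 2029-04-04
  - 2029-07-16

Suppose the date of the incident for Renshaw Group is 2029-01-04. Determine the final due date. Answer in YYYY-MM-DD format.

From 2029-01-04, 21 calendar days later is 2029-01-25.
Because 2029-01-25 is a listed holiday, the deadline becomes 2029-01-26 (Friday).
So the filing is due 2029-01-26.

2029-01-26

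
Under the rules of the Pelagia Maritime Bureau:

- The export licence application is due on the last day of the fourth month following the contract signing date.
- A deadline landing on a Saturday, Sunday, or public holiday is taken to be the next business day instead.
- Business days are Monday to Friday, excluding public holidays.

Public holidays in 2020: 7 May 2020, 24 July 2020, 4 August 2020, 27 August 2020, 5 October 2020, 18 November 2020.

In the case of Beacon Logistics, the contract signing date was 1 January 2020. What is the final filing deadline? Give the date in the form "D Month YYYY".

1 June 2020

The fourth month after 1 January 2020 is May 2020, whose last day is 31 May 2020.
31 May 2020 falls on a Sunday. Rolling to the next business day gives 1 June 2020, a Monday.
Final deadline: 1 June 2020.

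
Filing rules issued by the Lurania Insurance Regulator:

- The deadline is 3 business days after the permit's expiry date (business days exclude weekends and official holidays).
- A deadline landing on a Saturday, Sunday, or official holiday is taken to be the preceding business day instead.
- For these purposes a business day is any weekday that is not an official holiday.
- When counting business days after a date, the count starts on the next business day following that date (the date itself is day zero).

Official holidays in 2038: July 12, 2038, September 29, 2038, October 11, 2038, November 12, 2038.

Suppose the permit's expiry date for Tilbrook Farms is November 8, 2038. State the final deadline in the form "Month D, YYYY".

Counting 3 business days after November 8, 2038 (skipping weekends and listed holidays) reaches November 11, 2038.
November 11, 2038 (Thursday) is already a business day.
So the filing is due November 11, 2038.

November 11, 2038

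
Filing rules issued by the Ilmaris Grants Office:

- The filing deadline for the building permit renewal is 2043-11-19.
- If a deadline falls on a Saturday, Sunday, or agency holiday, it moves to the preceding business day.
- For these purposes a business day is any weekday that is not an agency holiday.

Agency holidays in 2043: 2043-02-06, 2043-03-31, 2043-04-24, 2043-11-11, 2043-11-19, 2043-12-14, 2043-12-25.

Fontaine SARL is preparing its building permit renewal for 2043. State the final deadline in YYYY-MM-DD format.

The stated deadline is 2043-11-19.
2043-11-19 falls on a listed holiday. Rolling to the preceding business day gives 2043-11-18, a Wednesday.
The final due date is 2043-11-18.

2043-11-18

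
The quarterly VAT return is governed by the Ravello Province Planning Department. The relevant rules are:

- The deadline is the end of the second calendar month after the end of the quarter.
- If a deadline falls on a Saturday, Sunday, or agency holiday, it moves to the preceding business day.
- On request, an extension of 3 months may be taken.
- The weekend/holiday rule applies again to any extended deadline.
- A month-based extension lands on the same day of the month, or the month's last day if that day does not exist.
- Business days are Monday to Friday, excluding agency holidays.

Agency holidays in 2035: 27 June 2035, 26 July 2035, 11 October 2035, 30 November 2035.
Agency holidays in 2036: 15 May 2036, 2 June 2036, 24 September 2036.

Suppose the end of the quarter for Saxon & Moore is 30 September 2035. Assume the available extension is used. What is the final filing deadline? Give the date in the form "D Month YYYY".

29 February 2036

The second month after 30 September 2035 is November 2035, whose last day is 30 November 2035.
Because 30 November 2035 is a listed holiday, the deadline becomes 29 November 2035 (Thursday).
Add 3 months to 29 November 2035: 29 February 2036.
29 February 2036 falls on a Friday, which is a business day, so no adjustment is needed.
So the filing is due 29 February 2036.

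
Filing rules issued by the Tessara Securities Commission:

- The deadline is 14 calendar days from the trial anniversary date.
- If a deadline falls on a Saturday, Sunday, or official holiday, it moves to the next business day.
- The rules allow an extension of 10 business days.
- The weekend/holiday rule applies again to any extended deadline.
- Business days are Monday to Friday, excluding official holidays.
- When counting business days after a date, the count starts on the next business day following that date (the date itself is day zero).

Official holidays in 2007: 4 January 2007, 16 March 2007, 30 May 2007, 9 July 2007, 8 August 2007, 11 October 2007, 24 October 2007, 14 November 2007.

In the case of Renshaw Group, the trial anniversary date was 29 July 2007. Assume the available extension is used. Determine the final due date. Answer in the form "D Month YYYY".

27 August 2007

Trigger date 29 July 2007 + 14 calendar days = 12 August 2007.
12 August 2007 is a Sunday, so it moves to the next business day, 13 August 2007 (Monday).
The 10-business-day extension runs from 13 August 2007 to 27 August 2007.
Since 27 August 2007 is a Monday and not a holiday, the date is unchanged.
Deadline: 27 August 2007.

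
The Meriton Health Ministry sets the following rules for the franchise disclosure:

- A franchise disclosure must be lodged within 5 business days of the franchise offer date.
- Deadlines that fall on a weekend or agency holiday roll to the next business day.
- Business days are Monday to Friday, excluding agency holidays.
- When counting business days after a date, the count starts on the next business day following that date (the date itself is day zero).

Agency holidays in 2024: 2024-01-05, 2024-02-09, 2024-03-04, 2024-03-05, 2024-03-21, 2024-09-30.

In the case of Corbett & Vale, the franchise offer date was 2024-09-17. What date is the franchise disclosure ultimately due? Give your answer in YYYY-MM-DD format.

2024-09-24

Starting the day after 2024-09-17 and counting 5 business days lands on 2024-09-24.
2024-09-24 falls on a Tuesday, which is a business day, so no adjustment is needed.
The final due date is 2024-09-24.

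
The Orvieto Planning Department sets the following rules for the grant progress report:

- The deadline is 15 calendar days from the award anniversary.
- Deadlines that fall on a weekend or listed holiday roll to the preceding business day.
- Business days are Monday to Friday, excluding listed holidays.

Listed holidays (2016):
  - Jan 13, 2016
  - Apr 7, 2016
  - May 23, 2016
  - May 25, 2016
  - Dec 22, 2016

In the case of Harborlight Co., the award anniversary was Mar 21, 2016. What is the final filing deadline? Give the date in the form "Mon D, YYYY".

Trigger date Mar 21, 2016 + 15 calendar days = Apr 5, 2016.
Since Apr 5, 2016 is a Tuesday and not a holiday, the date is unchanged.
The final due date is Apr 5, 2016.

Apr 5, 2016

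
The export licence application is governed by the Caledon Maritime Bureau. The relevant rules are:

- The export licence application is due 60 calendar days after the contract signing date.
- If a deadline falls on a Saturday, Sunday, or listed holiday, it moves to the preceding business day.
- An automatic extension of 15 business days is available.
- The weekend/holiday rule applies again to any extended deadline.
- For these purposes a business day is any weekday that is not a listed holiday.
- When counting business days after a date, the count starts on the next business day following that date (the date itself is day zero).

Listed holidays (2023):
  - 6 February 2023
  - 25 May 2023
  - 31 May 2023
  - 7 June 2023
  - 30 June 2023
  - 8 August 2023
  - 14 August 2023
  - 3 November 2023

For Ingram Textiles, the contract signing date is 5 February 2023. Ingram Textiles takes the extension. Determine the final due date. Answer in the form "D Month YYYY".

60 calendar days after 5 February 2023 is 6 April 2023.
6 April 2023 (Thursday) is already a business day.
The 15-business-day extension runs from 6 April 2023 to 27 April 2023.
Since 27 April 2023 is a Thursday and not a holiday, the date is unchanged.
So the filing is due 27 April 2023.

27 April 2023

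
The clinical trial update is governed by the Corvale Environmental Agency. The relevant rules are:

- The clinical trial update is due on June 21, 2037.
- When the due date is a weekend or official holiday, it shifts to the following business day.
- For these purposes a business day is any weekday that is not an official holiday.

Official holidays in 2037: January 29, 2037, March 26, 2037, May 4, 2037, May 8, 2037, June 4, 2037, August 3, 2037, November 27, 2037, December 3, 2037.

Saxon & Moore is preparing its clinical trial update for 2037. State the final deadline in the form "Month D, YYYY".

June 22, 2037

Start from the fixed due date, June 21, 2037.
June 21, 2037 is a Sunday; the next business day is June 22, 2037 (Monday).
So the filing is due June 22, 2037.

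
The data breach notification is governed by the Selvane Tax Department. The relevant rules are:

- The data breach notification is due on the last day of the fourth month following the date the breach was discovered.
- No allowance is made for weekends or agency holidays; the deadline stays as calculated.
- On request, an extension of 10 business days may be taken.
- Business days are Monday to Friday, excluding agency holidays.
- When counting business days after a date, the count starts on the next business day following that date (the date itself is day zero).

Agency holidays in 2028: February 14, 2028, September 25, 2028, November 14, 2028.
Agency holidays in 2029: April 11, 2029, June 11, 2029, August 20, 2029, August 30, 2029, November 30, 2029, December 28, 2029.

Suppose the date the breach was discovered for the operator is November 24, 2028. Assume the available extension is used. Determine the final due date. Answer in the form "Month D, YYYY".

4 months after November 24, 2028 is March 2029; that month ends on March 31, 2029.
March 31, 2029 falls on a Saturday. The rules make no weekend/holiday allowance, so it remains March 31, 2029.
Counting 10 further business days from March 31, 2029 reaches April 16, 2029.
April 16, 2029 falls on a Monday. The rules make no weekend/holiday allowance, so it remains April 16, 2029.
Final deadline: April 16, 2029.

April 16, 2029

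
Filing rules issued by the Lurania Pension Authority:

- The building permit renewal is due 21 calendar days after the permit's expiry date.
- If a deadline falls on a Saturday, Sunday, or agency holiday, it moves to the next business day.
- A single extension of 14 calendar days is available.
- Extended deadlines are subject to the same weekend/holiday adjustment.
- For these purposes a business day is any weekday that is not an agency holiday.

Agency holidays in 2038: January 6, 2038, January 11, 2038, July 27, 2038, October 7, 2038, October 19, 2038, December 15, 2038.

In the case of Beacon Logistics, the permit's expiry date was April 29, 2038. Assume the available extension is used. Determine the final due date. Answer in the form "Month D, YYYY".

June 3, 2038

21 calendar days after April 29, 2038 is May 20, 2038.
May 20, 2038 falls on a Thursday, which is a business day, so no adjustment is needed.
Add the 14 calendar-day extension to May 20, 2038: June 3, 2038.
June 3, 2038 is a Thursday and not a listed holiday, so it stands.
So the filing is due June 3, 2038.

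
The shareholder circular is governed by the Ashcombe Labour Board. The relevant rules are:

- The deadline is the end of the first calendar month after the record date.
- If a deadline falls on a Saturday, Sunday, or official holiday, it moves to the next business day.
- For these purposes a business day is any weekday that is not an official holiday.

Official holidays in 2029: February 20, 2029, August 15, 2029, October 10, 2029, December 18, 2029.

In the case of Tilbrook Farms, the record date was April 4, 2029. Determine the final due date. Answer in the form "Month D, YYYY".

1 month after April 4, 2029 is May 2029; that month ends on May 31, 2029.
May 31, 2029 is a Thursday and not a listed holiday, so it stands.
Deadline: May 31, 2029.

May 31, 2029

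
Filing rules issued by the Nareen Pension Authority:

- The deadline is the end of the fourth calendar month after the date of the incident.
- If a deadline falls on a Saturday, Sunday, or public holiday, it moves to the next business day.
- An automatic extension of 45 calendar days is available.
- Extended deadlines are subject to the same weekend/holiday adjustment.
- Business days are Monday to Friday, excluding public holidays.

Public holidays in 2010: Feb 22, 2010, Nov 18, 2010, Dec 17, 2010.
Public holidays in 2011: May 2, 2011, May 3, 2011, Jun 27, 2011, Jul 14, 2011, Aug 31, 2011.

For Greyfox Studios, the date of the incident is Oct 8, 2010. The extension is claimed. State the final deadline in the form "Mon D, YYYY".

The fourth month after Oct 8, 2010 is February 2011, whose last day is Feb 28, 2011.
Feb 28, 2011 falls on a Monday, which is a business day, so no adjustment is needed.
The 45-calendar-day extension moves the deadline from Feb 28, 2011 to Apr 14, 2011.
Apr 14, 2011 is a Thursday and not a listed holiday, so it stands.
Final deadline: Apr 14, 2011.

Apr 14, 2011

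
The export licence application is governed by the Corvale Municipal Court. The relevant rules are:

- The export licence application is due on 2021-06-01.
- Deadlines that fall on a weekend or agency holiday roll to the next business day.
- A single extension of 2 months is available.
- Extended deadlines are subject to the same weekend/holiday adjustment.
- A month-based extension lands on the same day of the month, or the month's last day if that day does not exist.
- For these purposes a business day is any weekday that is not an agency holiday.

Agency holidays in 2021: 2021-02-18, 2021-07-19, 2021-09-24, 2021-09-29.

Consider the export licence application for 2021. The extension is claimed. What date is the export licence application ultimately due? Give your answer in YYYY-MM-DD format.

Start from the fixed due date, 2021-06-01.
Since 2021-06-01 is a Tuesday and not a holiday, the date is unchanged.
Applying the 2 months extension: 2 months after 2021-06-01 is 2021-08-01.
Because 2021-08-01 is a Sunday, the deadline becomes 2021-08-02 (Monday).
Deadline: 2021-08-02.

2021-08-02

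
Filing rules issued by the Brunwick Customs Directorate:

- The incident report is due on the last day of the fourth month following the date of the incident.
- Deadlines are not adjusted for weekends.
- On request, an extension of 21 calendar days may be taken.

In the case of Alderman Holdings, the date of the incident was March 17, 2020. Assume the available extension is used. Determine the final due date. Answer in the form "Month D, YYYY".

August 21, 2020

4 months after March 17, 2020 is July 2020; that month ends on July 31, 2020.
July 31, 2020 falls on a Friday. The rules make no weekend/holiday allowance, so it remains July 31, 2020.
Add the 21 calendar-day extension to July 31, 2020: August 21, 2020.
August 21, 2020 is a Friday; no weekend or holiday adjustment applies.
The final due date is August 21, 2020.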